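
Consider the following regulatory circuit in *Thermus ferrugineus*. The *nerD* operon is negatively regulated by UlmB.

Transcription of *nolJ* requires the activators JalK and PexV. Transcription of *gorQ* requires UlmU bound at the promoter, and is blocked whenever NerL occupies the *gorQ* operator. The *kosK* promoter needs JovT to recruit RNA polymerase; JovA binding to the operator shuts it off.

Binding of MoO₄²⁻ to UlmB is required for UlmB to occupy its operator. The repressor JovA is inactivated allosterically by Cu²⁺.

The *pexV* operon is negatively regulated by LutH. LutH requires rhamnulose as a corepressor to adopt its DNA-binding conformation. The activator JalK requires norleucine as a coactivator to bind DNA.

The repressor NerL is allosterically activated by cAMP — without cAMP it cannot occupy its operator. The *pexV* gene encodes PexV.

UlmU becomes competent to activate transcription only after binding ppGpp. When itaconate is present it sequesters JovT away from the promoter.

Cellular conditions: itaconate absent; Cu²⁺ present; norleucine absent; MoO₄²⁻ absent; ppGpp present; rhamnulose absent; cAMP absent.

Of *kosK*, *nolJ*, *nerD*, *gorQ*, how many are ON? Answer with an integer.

3

Cu²⁺ is present, so JovA is inactive.
Itaconate is absent, so JovT is active.
No repressor is bound and JovT is active, so *kosK* is transcribed.
→ *kosK* is ON.
Norleucine is absent, so JalK is inactive.
Rhamnulose is absent, so LutH is inactive.
With no repressor bound, *pexV* is transcribed.
So PexV is produced and active.
Required activator JalK is absent, so *nolJ* is not transcribed.
→ *nolJ* is OFF.
MoO₄²⁻ is absent, so UlmB is inactive.
With no repressor bound, *nerD* is transcribed.
→ *nerD* is ON.
ppGpp is present, so UlmU is active.
cAMP is absent, so NerL is inactive.
No repressor is bound and UlmU is active, so *gorQ* is transcribed.
→ *gorQ* is ON.
3 of the 4 genes are transcribed.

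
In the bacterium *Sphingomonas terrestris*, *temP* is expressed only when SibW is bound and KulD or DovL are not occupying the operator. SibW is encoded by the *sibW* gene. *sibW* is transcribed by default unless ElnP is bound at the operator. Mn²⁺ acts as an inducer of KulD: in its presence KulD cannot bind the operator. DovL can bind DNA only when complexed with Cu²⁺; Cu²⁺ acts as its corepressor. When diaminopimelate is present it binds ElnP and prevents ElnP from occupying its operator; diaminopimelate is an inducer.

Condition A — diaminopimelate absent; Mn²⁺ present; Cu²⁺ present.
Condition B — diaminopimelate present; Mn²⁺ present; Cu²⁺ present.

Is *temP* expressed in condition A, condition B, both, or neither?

Condition A:
Diaminopimelate is absent, so ElnP is active.
With repressor ElnP bound, *sibW* is not transcribed.
So SibW is not produced.
Mn²⁺ is present, so KulD is inactive.
Cu²⁺ is present, so DovL is active.
With repressor DovL bound, *temP* is not transcribed.
→ *temP* is OFF in A.
Condition B:
Diaminopimelate is present, so ElnP is inactive.
With no repressor bound, *sibW* is transcribed.
So SibW is produced and active.
Mn²⁺ is present, so KulD is inactive.
Cu²⁺ is present, so DovL is active.
With repressor DovL bound, *temP* is not transcribed.
→ *temP* is OFF in B.

neither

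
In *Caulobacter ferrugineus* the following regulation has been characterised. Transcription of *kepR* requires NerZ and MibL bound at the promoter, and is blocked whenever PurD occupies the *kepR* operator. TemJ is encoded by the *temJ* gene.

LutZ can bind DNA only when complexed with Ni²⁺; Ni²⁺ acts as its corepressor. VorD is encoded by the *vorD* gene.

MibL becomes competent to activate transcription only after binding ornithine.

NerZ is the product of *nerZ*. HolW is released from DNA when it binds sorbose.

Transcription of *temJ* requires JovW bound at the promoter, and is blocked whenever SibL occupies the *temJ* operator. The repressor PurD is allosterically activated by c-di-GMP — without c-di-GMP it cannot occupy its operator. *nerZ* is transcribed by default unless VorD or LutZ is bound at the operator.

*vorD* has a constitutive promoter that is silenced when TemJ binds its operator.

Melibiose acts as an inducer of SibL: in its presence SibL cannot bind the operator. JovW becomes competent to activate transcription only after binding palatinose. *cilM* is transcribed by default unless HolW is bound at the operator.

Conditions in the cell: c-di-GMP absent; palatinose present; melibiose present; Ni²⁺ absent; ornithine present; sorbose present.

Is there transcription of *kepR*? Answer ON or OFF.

ON

Palatinose is present, so JovW is active.
Melibiose is present, so SibL is inactive.
No repressor is bound and JovW is active, so *temJ* is transcribed.
So TemJ is produced and active.
With repressor TemJ bound, *vorD* is not transcribed.
So VorD is not produced.
Ni²⁺ is absent, so LutZ is inactive.
With no repressor bound, *nerZ* is transcribed.
So NerZ is produced and active.
c-di-GMP is absent, so PurD is inactive.
Ornithine is present, so MibL is active.
No repressor is bound and NerZ and MibL are active, so *kepR* is transcribed.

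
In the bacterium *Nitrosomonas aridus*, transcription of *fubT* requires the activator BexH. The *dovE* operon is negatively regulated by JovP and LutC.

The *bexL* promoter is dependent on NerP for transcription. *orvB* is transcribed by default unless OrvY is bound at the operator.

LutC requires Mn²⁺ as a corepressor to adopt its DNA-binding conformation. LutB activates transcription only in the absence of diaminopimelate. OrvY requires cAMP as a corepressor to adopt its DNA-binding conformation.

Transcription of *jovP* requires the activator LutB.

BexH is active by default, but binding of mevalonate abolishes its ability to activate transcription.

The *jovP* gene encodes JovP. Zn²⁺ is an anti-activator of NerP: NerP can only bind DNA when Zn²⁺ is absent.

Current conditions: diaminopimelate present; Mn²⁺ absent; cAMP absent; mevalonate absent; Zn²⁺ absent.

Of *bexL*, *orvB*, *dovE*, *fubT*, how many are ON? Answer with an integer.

Zn²⁺ is absent, so NerP is active.
No repressor is bound and NerP is active, so *bexL* is transcribed.
→ *bexL* is ON.
cAMP is absent, so OrvY is inactive.
With no repressor bound, *orvB* is transcribed.
→ *orvB* is ON.
Diaminopimelate is present, so LutB is inactive.
Required activator LutB is absent, so *jovP* is not transcribed.
So JovP is not produced.
Mn²⁺ is absent, so LutC is inactive.
With no repressor bound, *dovE* is transcribed.
→ *dovE* is ON.
Mevalonate is absent, so BexH is active.
No repressor is bound and BexH is active, so *fubT* is transcribed.
→ *fubT* is ON.
4 of the 4 genes are transcribed.

4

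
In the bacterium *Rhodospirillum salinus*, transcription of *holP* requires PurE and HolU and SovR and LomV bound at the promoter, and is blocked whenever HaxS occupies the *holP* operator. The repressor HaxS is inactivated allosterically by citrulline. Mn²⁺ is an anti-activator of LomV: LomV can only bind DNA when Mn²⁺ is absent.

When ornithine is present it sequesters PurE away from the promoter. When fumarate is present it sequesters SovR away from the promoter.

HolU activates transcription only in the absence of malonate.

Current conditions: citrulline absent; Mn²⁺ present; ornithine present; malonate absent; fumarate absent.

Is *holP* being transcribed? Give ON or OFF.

OFF

Ornithine is present, so PurE is inactive.
Malonate is absent, so HolU is active.
Citrulline is absent, so HaxS is active.
Fumarate is absent, so SovR is active.
Mn²⁺ is present, so LomV is inactive.
With repressor HaxS bound, *holP* is not transcribed.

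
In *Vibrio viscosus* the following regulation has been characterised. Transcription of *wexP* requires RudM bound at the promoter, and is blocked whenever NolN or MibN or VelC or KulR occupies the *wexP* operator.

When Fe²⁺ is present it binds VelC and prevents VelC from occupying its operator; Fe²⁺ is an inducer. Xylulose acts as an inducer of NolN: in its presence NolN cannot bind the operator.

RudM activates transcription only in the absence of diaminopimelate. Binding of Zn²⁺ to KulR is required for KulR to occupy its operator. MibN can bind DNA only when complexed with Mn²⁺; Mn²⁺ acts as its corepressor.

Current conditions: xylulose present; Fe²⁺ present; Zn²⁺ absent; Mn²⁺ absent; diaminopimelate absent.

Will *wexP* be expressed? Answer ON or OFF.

Xylulose is present, so NolN is inactive.
Diaminopimelate is absent, so RudM is active.
Mn²⁺ is absent, so MibN is inactive.
Fe²⁺ is present, so VelC is inactive.
Zn²⁺ is absent, so KulR is inactive.
No repressor is bound and RudM is active, so *wexP* is transcribed.

ON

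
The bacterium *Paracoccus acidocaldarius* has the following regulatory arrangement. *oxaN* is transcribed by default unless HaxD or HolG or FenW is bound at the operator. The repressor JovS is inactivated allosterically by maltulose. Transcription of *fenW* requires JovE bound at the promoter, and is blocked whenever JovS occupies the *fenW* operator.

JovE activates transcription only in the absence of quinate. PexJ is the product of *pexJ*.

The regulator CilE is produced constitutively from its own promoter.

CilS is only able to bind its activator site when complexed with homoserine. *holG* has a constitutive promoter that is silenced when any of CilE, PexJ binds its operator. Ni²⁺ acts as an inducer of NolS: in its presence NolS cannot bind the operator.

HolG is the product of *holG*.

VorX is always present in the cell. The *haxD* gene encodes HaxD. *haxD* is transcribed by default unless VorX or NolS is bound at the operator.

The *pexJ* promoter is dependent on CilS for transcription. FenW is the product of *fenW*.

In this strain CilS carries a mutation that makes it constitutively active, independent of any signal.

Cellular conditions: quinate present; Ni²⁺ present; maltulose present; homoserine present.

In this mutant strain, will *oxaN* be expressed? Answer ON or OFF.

ON

VorX is produced constitutively and is active.
Ni²⁺ is present, so NolS is inactive.
With repressor VorX bound, *haxD* is not transcribed.
So HaxD is not produced.
CilE is produced constitutively and is active.
CilS is constitutively active in this strain.
No repressor is bound and CilS is active, so *pexJ* is transcribed.
So PexJ is produced and active.
With repressor CilE bound, *holG* is not transcribed.
So HolG is not produced.
Quinate is present, so JovE is inactive.
Maltulose is present, so JovS is inactive.
Required activator JovE is absent, so *fenW* is not transcribed.
So FenW is not produced.
With no repressor bound, *oxaN* is transcribed.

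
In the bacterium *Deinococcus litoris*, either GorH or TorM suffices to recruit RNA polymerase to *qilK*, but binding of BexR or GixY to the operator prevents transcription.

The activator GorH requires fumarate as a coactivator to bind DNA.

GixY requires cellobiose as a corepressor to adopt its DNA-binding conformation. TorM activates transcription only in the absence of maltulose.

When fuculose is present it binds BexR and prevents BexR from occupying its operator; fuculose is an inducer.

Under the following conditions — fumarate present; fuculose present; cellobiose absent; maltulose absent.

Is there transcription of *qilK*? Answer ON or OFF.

Fuculose is present, so BexR is inactive.
Fumarate is present, so GorH is active.
Cellobiose is absent, so GixY is inactive.
Maltulose is absent, so TorM is active.
Activator GorH is present, so *qilK* is transcribed.

ON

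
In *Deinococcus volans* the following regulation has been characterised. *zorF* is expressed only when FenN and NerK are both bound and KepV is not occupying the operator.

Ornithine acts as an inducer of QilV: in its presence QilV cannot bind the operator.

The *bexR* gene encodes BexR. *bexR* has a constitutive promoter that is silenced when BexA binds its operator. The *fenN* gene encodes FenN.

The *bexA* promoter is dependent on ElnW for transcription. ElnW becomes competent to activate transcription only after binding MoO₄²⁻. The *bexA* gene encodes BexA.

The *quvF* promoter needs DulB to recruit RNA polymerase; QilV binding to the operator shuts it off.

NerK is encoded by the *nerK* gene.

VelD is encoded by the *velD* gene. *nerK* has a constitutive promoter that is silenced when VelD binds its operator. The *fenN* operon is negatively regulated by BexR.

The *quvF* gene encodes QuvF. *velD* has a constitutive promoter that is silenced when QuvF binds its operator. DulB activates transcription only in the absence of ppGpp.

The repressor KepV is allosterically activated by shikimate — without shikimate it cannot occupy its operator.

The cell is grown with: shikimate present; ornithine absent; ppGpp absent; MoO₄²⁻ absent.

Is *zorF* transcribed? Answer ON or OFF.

OFF

MoO₄²⁻ is absent, so ElnW is inactive.
Required activator ElnW is absent, so *bexA* is not transcribed.
So BexA is not produced.
With no repressor bound, *bexR* is transcribed.
So BexR is produced and active.
With repressor BexR bound, *fenN* is not transcribed.
So FenN is not produced.
Shikimate is present, so KepV is active.
ppGpp is absent, so DulB is active.
Ornithine is absent, so QilV is active.
With repressor QilV bound, *quvF* is not transcribed.
So QuvF is not produced.
With no repressor bound, *velD* is transcribed.
So VelD is produced and active.
With repressor VelD bound, *nerK* is not transcribed.
So NerK is not produced.
With repressor KepV bound, *zorF* is not transcribed.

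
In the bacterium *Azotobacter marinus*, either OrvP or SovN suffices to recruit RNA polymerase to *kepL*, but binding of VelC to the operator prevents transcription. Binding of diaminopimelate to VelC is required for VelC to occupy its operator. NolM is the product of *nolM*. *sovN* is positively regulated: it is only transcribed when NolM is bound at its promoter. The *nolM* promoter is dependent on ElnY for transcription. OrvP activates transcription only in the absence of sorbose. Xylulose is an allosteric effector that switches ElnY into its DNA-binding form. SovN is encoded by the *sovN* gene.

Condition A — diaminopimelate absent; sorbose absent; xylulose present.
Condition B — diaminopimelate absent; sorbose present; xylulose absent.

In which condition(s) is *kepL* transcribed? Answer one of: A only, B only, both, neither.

A only

Condition A:
Diaminopimelate is absent, so VelC is inactive.
Sorbose is absent, so OrvP is active.
Xylulose is present, so ElnY is active.
No repressor is bound and ElnY is active, so *nolM* is transcribed.
So NolM is produced and active.
No repressor is bound and NolM is active, so *sovN* is transcribed.
So SovN is produced and active.
Activator OrvP is present, so *kepL* is transcribed.
→ *kepL* is ON in A.
Condition B:
Diaminopimelate is absent, so VelC is inactive.
Sorbose is present, so OrvP is inactive.
Xylulose is absent, so ElnY is inactive.
Required activator ElnY is absent, so *nolM* is not transcribed.
So NolM is not produced.
Required activator NolM is absent, so *sovN* is not transcribed.
So SovN is not produced.
No activator is available at the *kepL* promoter, so *kepL* is not transcribed.
→ *kepL* is OFF in B.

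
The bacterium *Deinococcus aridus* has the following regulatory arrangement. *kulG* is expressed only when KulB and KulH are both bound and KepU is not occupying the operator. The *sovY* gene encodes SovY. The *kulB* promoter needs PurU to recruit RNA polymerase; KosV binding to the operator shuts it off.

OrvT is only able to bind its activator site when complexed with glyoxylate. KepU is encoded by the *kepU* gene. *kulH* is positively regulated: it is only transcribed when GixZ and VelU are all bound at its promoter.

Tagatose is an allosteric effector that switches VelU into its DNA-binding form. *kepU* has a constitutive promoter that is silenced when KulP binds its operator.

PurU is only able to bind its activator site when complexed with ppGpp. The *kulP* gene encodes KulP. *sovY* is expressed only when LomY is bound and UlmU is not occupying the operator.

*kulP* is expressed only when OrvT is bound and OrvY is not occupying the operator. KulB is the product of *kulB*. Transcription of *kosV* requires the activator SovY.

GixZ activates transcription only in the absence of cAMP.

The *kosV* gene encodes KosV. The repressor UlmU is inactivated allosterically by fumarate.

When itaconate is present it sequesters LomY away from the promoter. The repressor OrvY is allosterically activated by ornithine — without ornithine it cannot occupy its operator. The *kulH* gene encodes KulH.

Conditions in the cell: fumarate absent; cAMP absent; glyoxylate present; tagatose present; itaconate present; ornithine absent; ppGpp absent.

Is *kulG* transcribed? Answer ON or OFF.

Fumarate is absent, so UlmU is active.
Itaconate is present, so LomY is inactive.
With repressor UlmU bound, *sovY* is not transcribed.
So SovY is not produced.
Required activator SovY is absent, so *kosV* is not transcribed.
So KosV is not produced.
ppGpp is absent, so PurU is inactive.
Required activator PurU is absent, so *kulB* is not transcribed.
So KulB is not produced.
cAMP is absent, so GixZ is active.
Tagatose is present, so VelU is active.
No repressor is bound and GixZ and VelU are active, so *kulH* is transcribed.
So KulH is produced and active.
Glyoxylate is present, so OrvT is active.
Ornithine is absent, so OrvY is inactive.
No repressor is bound and OrvT is active, so *kulP* is transcribed.
So KulP is produced and active.
With repressor KulP bound, *kepU* is not transcribed.
So KepU is not produced.
Required activator KulB is absent, so *kulG* is not transcribed.

OFF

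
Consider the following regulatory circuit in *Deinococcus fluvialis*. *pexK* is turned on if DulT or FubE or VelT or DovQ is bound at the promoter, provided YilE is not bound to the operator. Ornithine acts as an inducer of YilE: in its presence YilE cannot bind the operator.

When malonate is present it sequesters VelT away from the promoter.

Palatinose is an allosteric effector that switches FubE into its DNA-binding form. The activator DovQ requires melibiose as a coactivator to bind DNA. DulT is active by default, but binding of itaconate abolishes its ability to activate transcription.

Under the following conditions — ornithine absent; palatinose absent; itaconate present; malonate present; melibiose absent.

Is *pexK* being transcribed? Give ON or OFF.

Ornithine is absent, so YilE is active.
Itaconate is present, so DulT is inactive.
Palatinose is absent, so FubE is inactive.
Malonate is present, so VelT is inactive.
Melibiose is absent, so DovQ is inactive.
With repressor YilE bound, *pexK* is not transcribed.

OFF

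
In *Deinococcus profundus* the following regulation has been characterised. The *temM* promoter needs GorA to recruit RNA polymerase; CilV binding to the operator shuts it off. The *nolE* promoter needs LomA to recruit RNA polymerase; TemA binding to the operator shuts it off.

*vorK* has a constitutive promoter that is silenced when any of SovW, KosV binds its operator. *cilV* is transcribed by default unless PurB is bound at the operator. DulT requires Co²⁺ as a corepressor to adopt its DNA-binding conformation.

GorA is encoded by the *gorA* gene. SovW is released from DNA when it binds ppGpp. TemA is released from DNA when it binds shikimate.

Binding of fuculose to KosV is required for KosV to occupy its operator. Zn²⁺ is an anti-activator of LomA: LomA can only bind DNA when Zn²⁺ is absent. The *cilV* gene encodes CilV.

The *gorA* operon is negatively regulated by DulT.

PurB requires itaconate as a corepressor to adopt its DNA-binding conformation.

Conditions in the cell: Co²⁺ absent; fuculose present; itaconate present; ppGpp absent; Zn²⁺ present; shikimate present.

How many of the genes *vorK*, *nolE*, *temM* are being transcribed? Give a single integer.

1

ppGpp is absent, so SovW is active.
Fuculose is present, so KosV is active.
With repressor SovW bound, *vorK* is not transcribed.
→ *vorK* is OFF.
Zn²⁺ is present, so LomA is inactive.
Shikimate is present, so TemA is inactive.
Required activator LomA is absent, so *nolE* is not transcribed.
→ *nolE* is OFF.
Itaconate is present, so PurB is active.
With repressor PurB bound, *cilV* is not transcribed.
So CilV is not produced.
Co²⁺ is absent, so DulT is inactive.
With no repressor bound, *gorA* is transcribed.
So GorA is produced and active.
No repressor is bound and GorA is active, so *temM* is transcribed.
→ *temM* is ON.
1 of the 3 genes is transcribed.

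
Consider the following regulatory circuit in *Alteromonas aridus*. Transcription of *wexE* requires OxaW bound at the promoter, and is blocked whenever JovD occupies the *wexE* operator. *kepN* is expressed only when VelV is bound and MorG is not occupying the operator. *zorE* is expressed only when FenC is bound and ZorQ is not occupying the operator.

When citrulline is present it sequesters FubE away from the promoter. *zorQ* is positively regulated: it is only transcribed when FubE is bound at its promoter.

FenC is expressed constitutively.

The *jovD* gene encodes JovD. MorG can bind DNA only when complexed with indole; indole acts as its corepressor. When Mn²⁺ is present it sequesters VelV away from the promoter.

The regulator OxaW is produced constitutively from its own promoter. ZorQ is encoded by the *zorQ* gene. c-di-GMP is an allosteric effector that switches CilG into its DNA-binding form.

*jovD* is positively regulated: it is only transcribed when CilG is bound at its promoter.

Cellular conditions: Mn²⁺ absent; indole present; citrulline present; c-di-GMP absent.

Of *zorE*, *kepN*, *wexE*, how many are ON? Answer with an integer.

2

FenC is produced constitutively and is active.
Citrulline is present, so FubE is inactive.
Required activator FubE is absent, so *zorQ* is not transcribed.
So ZorQ is not produced.
No repressor is bound and FenC is active, so *zorE* is transcribed.
→ *zorE* is ON.
Indole is present, so MorG is active.
Mn²⁺ is absent, so VelV is active.
With repressor MorG bound, *kepN* is not transcribed.
→ *kepN* is OFF.
OxaW is produced constitutively and is active.
c-di-GMP is absent, so CilG is inactive.
Required activator CilG is absent, so *jovD* is not transcribed.
So JovD is not produced.
No repressor is bound and OxaW is active, so *wexE* is transcribed.
→ *wexE* is ON.
2 of the 3 genes are transcribed.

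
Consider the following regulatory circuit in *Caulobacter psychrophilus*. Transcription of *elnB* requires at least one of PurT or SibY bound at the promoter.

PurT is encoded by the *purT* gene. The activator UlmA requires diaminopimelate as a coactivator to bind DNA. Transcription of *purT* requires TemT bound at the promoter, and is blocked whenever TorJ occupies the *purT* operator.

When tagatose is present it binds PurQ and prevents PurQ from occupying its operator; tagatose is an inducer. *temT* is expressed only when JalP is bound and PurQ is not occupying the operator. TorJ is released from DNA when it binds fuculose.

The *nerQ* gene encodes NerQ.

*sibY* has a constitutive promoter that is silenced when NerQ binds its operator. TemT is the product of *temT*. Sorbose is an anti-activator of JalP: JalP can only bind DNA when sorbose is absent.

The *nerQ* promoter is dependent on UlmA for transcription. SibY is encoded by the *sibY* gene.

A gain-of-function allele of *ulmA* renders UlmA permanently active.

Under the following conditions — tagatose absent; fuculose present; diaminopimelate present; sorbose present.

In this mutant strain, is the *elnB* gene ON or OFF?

Fuculose is present, so TorJ is inactive.
Tagatose is absent, so PurQ is active.
Sorbose is present, so JalP is inactive.
With repressor PurQ bound, *temT* is not transcribed.
So TemT is not produced.
Required activator TemT is absent, so *purT* is not transcribed.
So PurT is not produced.
UlmA is constitutively active in this strain.
No repressor is bound and UlmA is active, so *nerQ* is transcribed.
So NerQ is produced and active.
With repressor NerQ bound, *sibY* is not transcribed.
So SibY is not produced.
No activator is available at the *elnB* promoter, so *elnB* is not transcribed.

OFF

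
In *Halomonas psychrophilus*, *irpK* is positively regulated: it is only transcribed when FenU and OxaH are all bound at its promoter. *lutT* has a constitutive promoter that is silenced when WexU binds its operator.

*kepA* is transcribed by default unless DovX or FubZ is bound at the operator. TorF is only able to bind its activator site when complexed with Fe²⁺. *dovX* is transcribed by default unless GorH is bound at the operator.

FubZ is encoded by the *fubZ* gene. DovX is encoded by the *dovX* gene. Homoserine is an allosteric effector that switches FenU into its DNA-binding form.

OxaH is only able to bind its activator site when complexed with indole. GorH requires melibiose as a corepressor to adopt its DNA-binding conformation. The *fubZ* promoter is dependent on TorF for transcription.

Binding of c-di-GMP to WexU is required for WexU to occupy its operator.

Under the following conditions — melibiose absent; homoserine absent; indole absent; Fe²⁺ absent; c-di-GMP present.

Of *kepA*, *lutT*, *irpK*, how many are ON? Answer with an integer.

Melibiose is absent, so GorH is inactive.
With no repressor bound, *dovX* is transcribed.
So DovX is produced and active.
Fe²⁺ is absent, so TorF is inactive.
Required activator TorF is absent, so *fubZ* is not transcribed.
So FubZ is not produced.
With repressor DovX bound, *kepA* is not transcribed.
→ *kepA* is OFF.
c-di-GMP is present, so WexU is active.
With repressor WexU bound, *lutT* is not transcribed.
→ *lutT* is OFF.
Homoserine is absent, so FenU is inactive.
Indole is absent, so OxaH is inactive.
Required activator FenU is absent, so *irpK* is not transcribed.
→ *irpK* is OFF.
0 of the 3 genes are transcribed.

0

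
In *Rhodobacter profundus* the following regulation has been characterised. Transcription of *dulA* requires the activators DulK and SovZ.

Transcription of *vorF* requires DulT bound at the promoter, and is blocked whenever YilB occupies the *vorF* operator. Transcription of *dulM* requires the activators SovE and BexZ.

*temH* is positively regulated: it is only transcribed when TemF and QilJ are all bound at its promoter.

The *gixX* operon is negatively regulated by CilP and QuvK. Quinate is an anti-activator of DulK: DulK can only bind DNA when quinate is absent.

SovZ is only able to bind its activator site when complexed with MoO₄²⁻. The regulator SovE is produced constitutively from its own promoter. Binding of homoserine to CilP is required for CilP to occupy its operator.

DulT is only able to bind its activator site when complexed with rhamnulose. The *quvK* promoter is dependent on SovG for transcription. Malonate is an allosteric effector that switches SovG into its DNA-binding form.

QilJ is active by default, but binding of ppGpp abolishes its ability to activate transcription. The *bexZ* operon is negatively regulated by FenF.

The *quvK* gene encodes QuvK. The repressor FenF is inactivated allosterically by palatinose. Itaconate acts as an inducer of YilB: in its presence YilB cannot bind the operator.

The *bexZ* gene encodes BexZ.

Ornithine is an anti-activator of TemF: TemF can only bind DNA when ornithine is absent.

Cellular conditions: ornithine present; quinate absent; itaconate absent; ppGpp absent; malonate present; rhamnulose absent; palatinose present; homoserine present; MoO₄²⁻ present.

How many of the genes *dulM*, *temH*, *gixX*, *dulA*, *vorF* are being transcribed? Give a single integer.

SovE is produced constitutively and is active.
Palatinose is present, so FenF is inactive.
With no repressor bound, *bexZ* is transcribed.
So BexZ is produced and active.
No repressor is bound and SovE and BexZ are active, so *dulM* is transcribed.
→ *dulM* is ON.
Ornithine is present, so TemF is inactive.
ppGpp is absent, so QilJ is active.
Required activator TemF is absent, so *temH* is not transcribed.
→ *temH* is OFF.
Homoserine is present, so CilP is active.
Malonate is present, so SovG is active.
No repressor is bound and SovG is active, so *quvK* is transcribed.
So QuvK is produced and active.
With repressor CilP bound, *gixX* is not transcribed.
→ *gixX* is OFF.
Quinate is absent, so DulK is active.
MoO₄²⁻ is present, so SovZ is active.
No repressor is bound and DulK and SovZ are active, so *dulA* is transcribed.
→ *dulA* is ON.
Itaconate is absent, so YilB is active.
Rhamnulose is absent, so DulT is inactive.
With repressor YilB bound, *vorF* is not transcribed.
→ *vorF* is OFF.
2 of the 5 genes are transcribed.

2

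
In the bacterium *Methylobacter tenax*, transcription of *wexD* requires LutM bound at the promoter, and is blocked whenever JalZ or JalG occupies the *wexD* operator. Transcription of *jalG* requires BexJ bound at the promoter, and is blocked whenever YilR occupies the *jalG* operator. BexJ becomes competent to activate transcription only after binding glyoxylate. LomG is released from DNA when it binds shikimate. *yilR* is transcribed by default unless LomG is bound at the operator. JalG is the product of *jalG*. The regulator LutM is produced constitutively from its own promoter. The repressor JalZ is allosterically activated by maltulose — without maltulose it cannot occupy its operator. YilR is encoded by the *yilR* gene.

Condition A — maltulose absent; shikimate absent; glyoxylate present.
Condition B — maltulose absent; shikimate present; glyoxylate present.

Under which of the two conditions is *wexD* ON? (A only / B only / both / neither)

Condition A:
Maltulose is absent, so JalZ is inactive.
Shikimate is absent, so LomG is active.
With repressor LomG bound, *yilR* is not transcribed.
So YilR is not produced.
Glyoxylate is present, so BexJ is active.
No repressor is bound and BexJ is active, so *jalG* is transcribed.
So JalG is produced and active.
LutM is produced constitutively and is active.
With repressor JalG bound, *wexD* is not transcribed.
→ *wexD* is OFF in A.
Condition B:
Maltulose is absent, so JalZ is inactive.
Shikimate is present, so LomG is inactive.
With no repressor bound, *yilR* is transcribed.
So YilR is produced and active.
Glyoxylate is present, so BexJ is active.
With repressor YilR bound, *jalG* is not transcribed.
So JalG is not produced.
LutM is produced constitutively and is active.
No repressor is bound and LutM is active, so *wexD* is transcribed.
→ *wexD* is ON in B.

B only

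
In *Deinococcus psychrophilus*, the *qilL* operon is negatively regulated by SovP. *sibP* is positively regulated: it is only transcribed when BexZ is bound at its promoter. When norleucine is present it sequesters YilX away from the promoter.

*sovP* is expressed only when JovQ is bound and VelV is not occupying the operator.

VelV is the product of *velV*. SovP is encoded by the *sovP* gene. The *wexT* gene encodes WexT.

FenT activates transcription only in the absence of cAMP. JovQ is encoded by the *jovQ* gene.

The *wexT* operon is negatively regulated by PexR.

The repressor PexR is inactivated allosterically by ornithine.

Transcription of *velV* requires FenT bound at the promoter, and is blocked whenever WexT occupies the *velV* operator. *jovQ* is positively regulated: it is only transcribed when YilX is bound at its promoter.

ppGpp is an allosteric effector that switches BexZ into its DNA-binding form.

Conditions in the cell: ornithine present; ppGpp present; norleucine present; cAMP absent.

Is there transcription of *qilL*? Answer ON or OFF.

Ornithine is present, so PexR is inactive.
With no repressor bound, *wexT* is transcribed.
So WexT is produced and active.
cAMP is absent, so FenT is active.
With repressor WexT bound, *velV* is not transcribed.
So VelV is not produced.
Norleucine is present, so YilX is inactive.
Required activator YilX is absent, so *jovQ* is not transcribed.
So JovQ is not produced.
Required activator JovQ is absent, so *sovP* is not transcribed.
So SovP is not produced.
With no repressor bound, *qilL* is transcribed.

ON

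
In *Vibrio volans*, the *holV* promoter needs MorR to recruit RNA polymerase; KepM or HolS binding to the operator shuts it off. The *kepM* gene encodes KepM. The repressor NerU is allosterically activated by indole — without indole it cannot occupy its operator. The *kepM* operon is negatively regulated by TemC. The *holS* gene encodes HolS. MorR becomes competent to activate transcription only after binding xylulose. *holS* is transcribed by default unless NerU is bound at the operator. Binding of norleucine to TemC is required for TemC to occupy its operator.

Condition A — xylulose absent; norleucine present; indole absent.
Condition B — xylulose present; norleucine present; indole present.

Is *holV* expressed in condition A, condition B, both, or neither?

B only

Condition A:
Xylulose is absent, so MorR is inactive.
Norleucine is present, so TemC is active.
With repressor TemC bound, *kepM* is not transcribed.
So KepM is not produced.
Indole is absent, so NerU is inactive.
With no repressor bound, *holS* is transcribed.
So HolS is produced and active.
With repressor HolS bound, *holV* is not transcribed.
→ *holV* is OFF in A.
Condition B:
Xylulose is present, so MorR is active.
Norleucine is present, so TemC is active.
With repressor TemC bound, *kepM* is not transcribed.
So KepM is not produced.
Indole is present, so NerU is active.
With repressor NerU bound, *holS* is not transcribed.
So HolS is not produced.
No repressor is bound and MorR is active, so *holV* is transcribed.
→ *holV* is ON in B.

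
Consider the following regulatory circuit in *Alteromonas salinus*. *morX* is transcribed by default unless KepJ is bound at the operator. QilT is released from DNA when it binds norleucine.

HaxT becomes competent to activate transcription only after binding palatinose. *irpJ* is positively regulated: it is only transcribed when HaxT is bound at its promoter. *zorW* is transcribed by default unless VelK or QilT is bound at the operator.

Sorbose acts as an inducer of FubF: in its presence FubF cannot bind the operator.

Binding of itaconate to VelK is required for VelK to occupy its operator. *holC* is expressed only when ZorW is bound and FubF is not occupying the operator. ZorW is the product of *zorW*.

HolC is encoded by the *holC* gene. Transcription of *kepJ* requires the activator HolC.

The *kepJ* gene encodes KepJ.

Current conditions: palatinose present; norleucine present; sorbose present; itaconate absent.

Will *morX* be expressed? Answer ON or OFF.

Itaconate is absent, so VelK is inactive.
Norleucine is present, so QilT is inactive.
With no repressor bound, *zorW* is transcribed.
So ZorW is produced and active.
Sorbose is present, so FubF is inactive.
No repressor is bound and ZorW is active, so *holC* is transcribed.
So HolC is produced and active.
No repressor is bound and HolC is active, so *kepJ* is transcribed.
So KepJ is produced and active.
With repressor KepJ bound, *morX* is not transcribed.

OFF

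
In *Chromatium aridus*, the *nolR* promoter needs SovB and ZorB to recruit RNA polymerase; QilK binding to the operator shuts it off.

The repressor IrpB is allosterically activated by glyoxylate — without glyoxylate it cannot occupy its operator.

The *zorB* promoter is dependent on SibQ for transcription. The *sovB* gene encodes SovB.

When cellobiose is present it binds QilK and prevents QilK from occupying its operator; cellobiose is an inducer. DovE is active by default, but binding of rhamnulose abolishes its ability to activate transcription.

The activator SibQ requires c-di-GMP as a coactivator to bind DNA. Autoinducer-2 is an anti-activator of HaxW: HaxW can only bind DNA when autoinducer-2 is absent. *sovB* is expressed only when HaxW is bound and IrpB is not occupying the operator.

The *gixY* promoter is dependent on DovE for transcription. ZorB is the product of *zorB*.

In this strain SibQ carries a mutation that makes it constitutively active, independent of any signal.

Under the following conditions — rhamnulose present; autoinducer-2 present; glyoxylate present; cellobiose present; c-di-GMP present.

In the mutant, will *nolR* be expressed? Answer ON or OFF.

Autoinducer-2 is present, so HaxW is inactive.
Glyoxylate is present, so IrpB is active.
With repressor IrpB bound, *sovB* is not transcribed.
So SovB is not produced.
Cellobiose is present, so QilK is inactive.
SibQ is constitutively active in this strain.
No repressor is bound and SibQ is active, so *zorB* is transcribed.
So ZorB is produced and active.
Required activator SovB is absent, so *nolR* is not transcribed.

OFF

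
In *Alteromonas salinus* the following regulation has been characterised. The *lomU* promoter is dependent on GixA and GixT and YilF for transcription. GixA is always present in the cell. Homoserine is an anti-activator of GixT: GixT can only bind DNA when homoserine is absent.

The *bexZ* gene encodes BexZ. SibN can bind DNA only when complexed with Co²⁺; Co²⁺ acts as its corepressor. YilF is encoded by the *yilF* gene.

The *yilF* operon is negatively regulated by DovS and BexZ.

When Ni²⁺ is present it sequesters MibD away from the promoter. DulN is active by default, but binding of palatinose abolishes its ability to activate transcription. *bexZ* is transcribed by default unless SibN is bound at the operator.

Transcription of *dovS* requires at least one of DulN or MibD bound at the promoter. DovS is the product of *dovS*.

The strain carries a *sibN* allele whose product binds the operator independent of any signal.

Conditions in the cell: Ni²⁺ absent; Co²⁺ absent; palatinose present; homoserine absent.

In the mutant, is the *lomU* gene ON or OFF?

GixA is produced constitutively and is active.
Homoserine is absent, so GixT is active.
Palatinose is present, so DulN is inactive.
Ni²⁺ is absent, so MibD is active.
Activator MibD is present, so *dovS* is transcribed.
So DovS is produced and active.
SibN is constitutively active in this strain.
With repressor SibN bound, *bexZ* is not transcribed.
So BexZ is not produced.
With repressor DovS bound, *yilF* is not transcribed.
So YilF is not produced.
Required activator YilF is absent, so *lomU* is not transcribed.

OFF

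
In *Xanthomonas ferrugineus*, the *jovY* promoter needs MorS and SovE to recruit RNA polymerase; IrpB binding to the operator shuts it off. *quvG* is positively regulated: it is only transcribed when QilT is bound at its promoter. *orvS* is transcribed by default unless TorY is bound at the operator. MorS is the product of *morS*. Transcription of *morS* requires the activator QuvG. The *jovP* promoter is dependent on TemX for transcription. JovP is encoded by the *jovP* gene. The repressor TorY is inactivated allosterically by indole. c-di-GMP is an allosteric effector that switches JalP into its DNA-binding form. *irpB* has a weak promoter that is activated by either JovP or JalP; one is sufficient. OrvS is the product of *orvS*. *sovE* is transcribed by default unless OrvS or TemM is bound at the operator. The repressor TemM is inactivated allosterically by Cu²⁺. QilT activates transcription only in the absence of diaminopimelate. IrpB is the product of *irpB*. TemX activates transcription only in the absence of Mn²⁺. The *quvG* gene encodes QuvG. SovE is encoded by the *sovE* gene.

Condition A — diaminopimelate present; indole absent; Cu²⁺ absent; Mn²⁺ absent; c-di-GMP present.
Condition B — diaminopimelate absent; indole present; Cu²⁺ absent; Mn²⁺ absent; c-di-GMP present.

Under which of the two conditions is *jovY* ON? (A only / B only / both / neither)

neither

Condition A:
Diaminopimelate is present, so QilT is inactive.
Required activator QilT is absent, so *quvG* is not transcribed.
So QuvG is not produced.
Required activator QuvG is absent, so *morS* is not transcribed.
So MorS is not produced.
Indole is absent, so TorY is active.
With repressor TorY bound, *orvS* is not transcribed.
So OrvS is not produced.
Cu²⁺ is absent, so TemM is active.
With repressor TemM bound, *sovE* is not transcribed.
So SovE is not produced.
Mn²⁺ is absent, so TemX is active.
No repressor is bound and TemX is active, so *jovP* is transcribed.
So JovP is produced and active.
c-di-GMP is present, so JalP is active.
Activator JovP is present, so *irpB* is transcribed.
So IrpB is produced and active.
With repressor IrpB bound, *jovY* is not transcribed.
→ *jovY* is OFF in A.
Condition B:
Diaminopimelate is absent, so QilT is active.
No repressor is bound and QilT is active, so *quvG* is transcribed.
So QuvG is produced and active.
No repressor is bound and QuvG is active, so *morS* is transcribed.
So MorS is produced and active.
Indole is present, so TorY is inactive.
With no repressor bound, *orvS* is transcribed.
So OrvS is produced and active.
Cu²⁺ is absent, so TemM is active.
With repressor OrvS bound, *sovE* is not transcribed.
So SovE is not produced.
Mn²⁺ is absent, so TemX is active.
No repressor is bound and TemX is active, so *jovP* is transcribed.
So JovP is produced and active.
c-di-GMP is present, so JalP is active.
Activator JovP is present, so *irpB* is transcribed.
So IrpB is produced and active.
With repressor IrpB bound, *jovY* is not transcribed.
→ *jovY* is OFF in B.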